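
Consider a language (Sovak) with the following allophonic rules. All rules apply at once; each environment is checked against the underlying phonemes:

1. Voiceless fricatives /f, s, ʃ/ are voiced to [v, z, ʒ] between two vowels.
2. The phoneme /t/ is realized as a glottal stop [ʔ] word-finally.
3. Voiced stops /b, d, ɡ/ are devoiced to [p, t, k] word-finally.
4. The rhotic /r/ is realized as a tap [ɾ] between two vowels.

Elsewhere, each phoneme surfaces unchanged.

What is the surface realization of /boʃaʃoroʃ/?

[boʒaʒoɾoʃ]

/b/ (word-initial) is in the target of rule 3 but the environment (word-finally) is not met → [b].
/o/ (between /b/ and /ʃ/) is unaffected → [o].
Rule 1 applies to /ʃ/ (between /o/ and /a/: between two vowels) → [ʒ].
/a/ (between /ʃ/ and /ʃ/) is unaffected → [a].
/ʃ/ — between /a/ and /o/, between two vowels — surfaces as [ʒ] (rule 1).
/o/ — not in any rule's target class → [o].
/r/ meets the environment for rule 4 (between two vowels) → [ɾ].
/o/ (between /r/ and /ʃ/) is unaffected → [o].
/ʃ/ — word-final; rule 1 does not apply here → [ʃ].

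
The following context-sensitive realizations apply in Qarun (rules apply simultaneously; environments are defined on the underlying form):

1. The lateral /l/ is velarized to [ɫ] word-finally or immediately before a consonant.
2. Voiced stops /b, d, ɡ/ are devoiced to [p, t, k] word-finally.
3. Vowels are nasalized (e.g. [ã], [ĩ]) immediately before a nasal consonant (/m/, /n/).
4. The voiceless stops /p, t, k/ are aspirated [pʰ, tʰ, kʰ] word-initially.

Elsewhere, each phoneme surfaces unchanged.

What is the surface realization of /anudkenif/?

[ãnudkẽnif]

/a/ (word-initial) occurs before a nasal consonant → [ã] by rule 3.
/n/ (between /a/ and /u/): no rule targets it → [n].
/u/ — between /n/ and /d/; rule 3 does not apply here → [u].
/d/ (between /u/ and /k/) fails the environment for rule 2, so it stays [d].
/k/ — between /d/ and /e/; rule 4 does not apply here → [k].
/e/ meets the environment for rule 3 (before a nasal consonant) → [ẽ].
/n/ (between /e/ and /i/) is unaffected → [n].
/i/ (between /n/ and /f/): rule 3 targets it, but not before a nasal consonant → unchanged [i].
/f/ stays [f].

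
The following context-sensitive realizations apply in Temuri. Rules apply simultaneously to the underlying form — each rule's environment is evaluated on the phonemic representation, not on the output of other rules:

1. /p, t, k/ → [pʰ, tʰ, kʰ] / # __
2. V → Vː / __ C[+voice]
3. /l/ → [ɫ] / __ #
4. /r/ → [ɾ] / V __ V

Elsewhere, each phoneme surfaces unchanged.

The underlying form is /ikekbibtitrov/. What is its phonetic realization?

[ikekbiːbtitroːv]

/i/ (word-initial): rule 2 targets it, but not before a voiced consonant → unchanged [i].
/k/ (between /i/ and /e/) is in the target of rule 1 but the environment (word-initially) is not met → [k].
/e/ — between /k/ and /k/; rule 2 does not apply here → [e].
/k/ — between /e/ and /b/; rule 1 does not apply here → [k].
/b/ — not in any rule's target class → [b].
/i/ meets the environment for rule 2 (before a voiced consonant) → [iː].
/b/ (between /i/ and /t/): no rule targets it → [b].
/t/ (between /b/ and /i/) fails the environment for rule 1, so it stays [t].
/i/ (between /t/ and /t/) fails the environment for rule 2, so it stays [i].
/t/ (between /i/ and /r/): rule 1 targets it, but not word-initially → unchanged [t].
/r/ (between /t/ and /o/) fails the environment for rule 4, so it stays [r].
/o/ — between /r/ and /v/, before a voiced consonant — surfaces as [oː] (rule 2).
/v/ stays [v].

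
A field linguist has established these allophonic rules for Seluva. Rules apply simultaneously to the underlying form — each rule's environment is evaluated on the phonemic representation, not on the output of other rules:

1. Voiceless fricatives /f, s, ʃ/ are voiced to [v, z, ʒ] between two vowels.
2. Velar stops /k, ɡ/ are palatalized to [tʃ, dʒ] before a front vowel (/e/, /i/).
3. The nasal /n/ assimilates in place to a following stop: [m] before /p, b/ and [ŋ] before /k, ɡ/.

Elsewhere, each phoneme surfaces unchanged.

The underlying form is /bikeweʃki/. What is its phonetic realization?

Rule 2 applies to /k/ (between /i/ and /e/: before a front vowel) → [tʃ].
/ʃ/ — between /e/ and /k/; rule 1 does not apply here → [ʃ].
/k/ (between /ʃ/ and /i/): before a front vowel, so rule 2 applies → [tʃ].

[bitʃeweʃtʃi]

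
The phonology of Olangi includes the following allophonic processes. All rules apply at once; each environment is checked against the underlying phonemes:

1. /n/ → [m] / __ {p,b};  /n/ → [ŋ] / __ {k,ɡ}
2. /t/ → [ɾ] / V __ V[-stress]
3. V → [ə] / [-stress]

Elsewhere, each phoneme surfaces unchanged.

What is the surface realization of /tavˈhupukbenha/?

[təvˈhupəkbənhə]

/t/ (word-initial) fails the environment for rule 2, so it stays [t].
/a/ meets the environment for rule 3 (in an unstressed syllable) → [ə].
/v/ stays [v].
/h/ (between /v/ and /u/): no rule targets it → [h].
/u/ (between /h/ and /p/) is in the target of rule 3 but the environment (in an unstressed syllable) is not met → [u].
/p/ — not in any rule's target class → [p].
Rule 3 applies to /u/ (between /p/ and /k/: in an unstressed syllable) → [ə].
/k/ (between /u/ and /b/) is unaffected → [k].
/b/ (between /k/ and /e/): no rule targets it → [b].
/e/ (between /b/ and /n/): in an unstressed syllable, so rule 3 applies → [ə].
/n/ (between /e/ and /h/) fails the environment for rule 1, so it stays [n].
/h/ stays [h].
/a/ — word-final, in an unstressed syllable — surfaces as [ə] (rule 3).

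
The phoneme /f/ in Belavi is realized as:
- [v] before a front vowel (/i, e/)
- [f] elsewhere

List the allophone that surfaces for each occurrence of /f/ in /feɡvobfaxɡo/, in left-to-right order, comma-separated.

Occurrence 1 (position 1): before a front vowel (/i, e/) → [v].
Occurrence 2 (position 7): no conditioning environment matches → elsewhere allophone [f].

[v], [f]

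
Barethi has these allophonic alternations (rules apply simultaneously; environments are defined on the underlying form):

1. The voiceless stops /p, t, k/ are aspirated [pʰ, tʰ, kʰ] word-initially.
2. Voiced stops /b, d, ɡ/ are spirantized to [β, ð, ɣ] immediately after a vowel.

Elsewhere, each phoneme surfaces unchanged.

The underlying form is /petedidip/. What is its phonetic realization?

/p/ — word-initial, word-initially — surfaces as [pʰ] (rule 1).
/e/ (between /p/ and /t/): no rule targets it → [e].
/t/ (between /e/ and /e/): rule 1 targets it, but not word-initially → unchanged [t].
/e/ (between /t/ and /d/) is unaffected → [e].
/d/ — between /e/ and /i/, immediately after a vowel — surfaces as [ð] (rule 2).
/i/ (between /d/ and /d/): no rule targets it → [i].
/d/ — between /i/ and /i/, immediately after a vowel — surfaces as [ð] (rule 2).
/i/ (between /d/ and /p/) is unaffected → [i].
/p/ (word-final) is in the target of rule 1 but the environment (word-initially) is not met → [p].

[pʰeteðiðip]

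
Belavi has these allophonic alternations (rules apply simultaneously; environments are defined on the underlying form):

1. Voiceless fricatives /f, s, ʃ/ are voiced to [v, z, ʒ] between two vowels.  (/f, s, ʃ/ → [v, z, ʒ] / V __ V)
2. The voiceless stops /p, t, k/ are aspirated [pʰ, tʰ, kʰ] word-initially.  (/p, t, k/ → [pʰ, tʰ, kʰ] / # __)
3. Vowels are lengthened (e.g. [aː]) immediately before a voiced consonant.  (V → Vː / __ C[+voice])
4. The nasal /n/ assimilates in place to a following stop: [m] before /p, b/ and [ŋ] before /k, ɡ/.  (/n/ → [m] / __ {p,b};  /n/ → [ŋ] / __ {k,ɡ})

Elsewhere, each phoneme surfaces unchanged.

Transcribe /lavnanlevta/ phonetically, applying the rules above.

[laːvnaːnleːvta]

/l/ (word-initial): no rule targets it → [l].
Rule 3 applies to /a/ (between /l/ and /v/: before a voiced consonant) → [aː].
/v/ — not in any rule's target class → [v].
/n/ (between /v/ and /a/) fails the environment for rule 4, so it stays [n].
/a/ meets the environment for rule 3 (before a voiced consonant) → [aː].
/n/ (between /a/ and /l/) is in the target of rule 4 but the environment (before a labial or velar stop) is not met → [n].
/l/ — not in any rule's target class → [l].
Rule 3 applies to /e/ (between /l/ and /v/: before a voiced consonant) → [eː].
/v/ (between /e/ and /t/): no rule targets it → [v].
/t/ (between /v/ and /a/) is in the target of rule 2 but the environment (word-initially) is not met → [t].
/a/ (word-final): rule 3 targets it, but not before a voiced consonant → unchanged [a].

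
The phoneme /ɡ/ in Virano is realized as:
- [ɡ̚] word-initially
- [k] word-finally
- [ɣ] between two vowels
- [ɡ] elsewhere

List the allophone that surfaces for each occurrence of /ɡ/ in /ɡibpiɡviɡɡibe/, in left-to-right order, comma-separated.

[ɡ̚], [ɡ], [ɡ], [ɡ]

Occurrence 1 (position 1): word-initially → [ɡ̚].
Occurrence 2 (position 6): no conditioning environment matches → elsewhere allophone [ɡ].
Occurrence 3 (position 9): no conditioning environment matches → elsewhere allophone [ɡ].
Occurrence 4 (position 10): no conditioning environment matches → elsewhere allophone [ɡ].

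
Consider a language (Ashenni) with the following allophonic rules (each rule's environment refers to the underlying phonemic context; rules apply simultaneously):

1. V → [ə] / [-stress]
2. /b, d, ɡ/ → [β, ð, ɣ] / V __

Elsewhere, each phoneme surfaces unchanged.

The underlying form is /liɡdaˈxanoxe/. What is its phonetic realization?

Rule 1 applies to /i/ (between /l/ and /ɡ/: in an unstressed syllable) → [ə].
/ɡ/ (between /i/ and /d/) occurs immediately after a vowel → [ɣ] by rule 2.
/d/ — between /ɡ/ and /a/; rule 2 does not apply here → [d].
Rule 1 applies to /a/ (between /d/ and /x/: in an unstressed syllable) → [ə].
/a/ (between /x/ and /n/) is in the target of rule 1 but the environment (in an unstressed syllable) is not met → [a].
/o/ meets the environment for rule 1 (in an unstressed syllable) → [ə].
/e/ (word-final): in an unstressed syllable, so rule 1 applies → [ə].

[ləɣdəˈxanəxə]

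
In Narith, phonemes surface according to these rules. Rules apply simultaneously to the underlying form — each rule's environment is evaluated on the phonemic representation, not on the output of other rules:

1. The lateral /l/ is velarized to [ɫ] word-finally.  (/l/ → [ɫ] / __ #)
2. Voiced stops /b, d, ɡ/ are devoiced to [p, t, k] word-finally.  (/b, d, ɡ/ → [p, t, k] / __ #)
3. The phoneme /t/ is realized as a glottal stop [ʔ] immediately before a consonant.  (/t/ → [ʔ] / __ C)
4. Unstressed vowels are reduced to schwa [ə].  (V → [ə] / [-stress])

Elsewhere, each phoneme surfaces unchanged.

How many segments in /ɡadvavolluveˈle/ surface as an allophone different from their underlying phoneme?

5

Segments that undergo a rule: /a/ → [ə] (rule 4); /a/ → [ə] (rule 4); /o/ → [ə] (rule 4); /u/ → [ə] (rule 4); /e/ → [ə] (rule 4).
All other segments surface unchanged.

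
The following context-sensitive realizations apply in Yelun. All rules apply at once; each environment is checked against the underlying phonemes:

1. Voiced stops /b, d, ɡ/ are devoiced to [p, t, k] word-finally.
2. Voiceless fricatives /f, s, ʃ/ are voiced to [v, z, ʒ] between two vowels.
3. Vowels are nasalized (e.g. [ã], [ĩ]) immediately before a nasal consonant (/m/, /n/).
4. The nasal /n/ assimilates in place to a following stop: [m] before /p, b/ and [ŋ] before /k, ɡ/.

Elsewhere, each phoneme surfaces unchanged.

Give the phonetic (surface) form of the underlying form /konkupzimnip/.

/k/ (word-initial) is unaffected → [k].
/o/ (between /k/ and /n/): before a nasal consonant, so rule 3 applies → [õ].
/n/ (between /o/ and /k/): before a labial or velar stop, so rule 4 applies → [ŋ].
/k/ (between /n/ and /u/) is unaffected → [k].
/u/ (between /k/ and /p/) fails the environment for rule 3, so it stays [u].
/p/ (between /u/ and /z/): no rule targets it → [p].
/z/ (between /p/ and /i/): no rule targets it → [z].
/i/ — between /z/ and /m/, before a nasal consonant — surfaces as [ĩ] (rule 3).
/m/ (between /i/ and /n/): no rule targets it → [m].
/n/ (between /m/ and /i/) is in the target of rule 4 but the environment (before a labial or velar stop) is not met → [n].
/i/ (between /n/ and /p/) fails the environment for rule 3, so it stays [i].
/p/ stays [p].

[kõŋkupzĩmnip]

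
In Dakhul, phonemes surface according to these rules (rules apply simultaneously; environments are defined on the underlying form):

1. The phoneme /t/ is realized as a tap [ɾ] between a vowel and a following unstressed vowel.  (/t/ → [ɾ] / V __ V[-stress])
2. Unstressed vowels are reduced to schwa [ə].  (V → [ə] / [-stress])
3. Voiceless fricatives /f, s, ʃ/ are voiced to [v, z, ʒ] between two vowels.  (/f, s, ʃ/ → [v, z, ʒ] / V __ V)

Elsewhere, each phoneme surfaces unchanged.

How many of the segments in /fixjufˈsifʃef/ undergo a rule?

Segments that undergo a rule: /i/ → [ə] (rule 2); /u/ → [ə] (rule 2); /e/ → [ə] (rule 2).
All other segments surface unchanged.

3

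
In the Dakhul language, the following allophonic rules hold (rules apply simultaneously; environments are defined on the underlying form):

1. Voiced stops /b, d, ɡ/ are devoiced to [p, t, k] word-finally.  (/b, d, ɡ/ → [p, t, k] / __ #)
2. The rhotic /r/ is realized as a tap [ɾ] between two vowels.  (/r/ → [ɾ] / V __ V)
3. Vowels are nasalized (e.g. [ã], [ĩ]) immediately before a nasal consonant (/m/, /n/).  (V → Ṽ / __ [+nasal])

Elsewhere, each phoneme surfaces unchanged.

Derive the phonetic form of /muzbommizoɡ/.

/m/ (word-initial) is unaffected → [m].
/u/ (between /m/ and /z/) fails the environment for rule 3, so it stays [u].
/z/ (between /u/ and /b/): no rule targets it → [z].
/b/ (between /z/ and /o/) is in the target of rule 1 but the environment (word-finally) is not met → [b].
/o/ meets the environment for rule 3 (before a nasal consonant) → [õ].
/m/ (between /o/ and /m/) is unaffected → [m].
/m/ stays [m].
/i/ — between /m/ and /z/; rule 3 does not apply here → [i].
/z/ stays [z].
/o/ — between /z/ and /ɡ/; rule 3 does not apply here → [o].
/ɡ/ meets the environment for rule 1 (word-finally) → [k].

[muzbõmmizok]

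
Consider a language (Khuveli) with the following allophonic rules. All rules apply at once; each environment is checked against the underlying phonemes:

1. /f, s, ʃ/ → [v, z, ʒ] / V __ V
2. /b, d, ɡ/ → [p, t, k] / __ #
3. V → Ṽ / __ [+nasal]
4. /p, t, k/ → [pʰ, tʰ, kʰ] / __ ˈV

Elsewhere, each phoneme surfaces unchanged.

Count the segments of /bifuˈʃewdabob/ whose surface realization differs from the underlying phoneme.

3

Segments that undergo a rule: /f/ → [v] (rule 1); /ʃ/ → [ʒ] (rule 1); /b/ → [p] (rule 2).
All other segments surface unchanged.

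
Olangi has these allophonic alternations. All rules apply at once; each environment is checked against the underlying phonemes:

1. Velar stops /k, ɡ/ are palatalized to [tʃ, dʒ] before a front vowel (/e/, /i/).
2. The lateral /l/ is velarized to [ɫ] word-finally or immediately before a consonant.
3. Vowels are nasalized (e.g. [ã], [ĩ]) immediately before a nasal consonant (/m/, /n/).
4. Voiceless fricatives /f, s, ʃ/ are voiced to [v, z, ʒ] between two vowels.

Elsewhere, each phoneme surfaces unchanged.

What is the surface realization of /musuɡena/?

/m/ (word-initial): no rule targets it → [m].
/u/ (between /m/ and /s/) is in the target of rule 3 but the environment (before a nasal consonant) is not met → [u].
Rule 4 applies to /s/ (between /u/ and /u/: between two vowels) → [z].
/u/ (between /s/ and /ɡ/) is in the target of rule 3 but the environment (before a nasal consonant) is not met → [u].
/ɡ/ meets the environment for rule 1 (before a front vowel) → [dʒ].
/e/ meets the environment for rule 3 (before a nasal consonant) → [ẽ].
/n/ (between /e/ and /a/): no rule targets it → [n].
/a/ (word-final) fails the environment for rule 3, so it stays [a].

[muzudʒẽna]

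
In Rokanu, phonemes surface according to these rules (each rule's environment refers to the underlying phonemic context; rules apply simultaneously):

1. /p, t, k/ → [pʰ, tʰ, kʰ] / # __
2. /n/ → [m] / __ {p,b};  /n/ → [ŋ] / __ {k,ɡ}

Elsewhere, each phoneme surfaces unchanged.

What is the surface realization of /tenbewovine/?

/t/ — word-initial, word-initially — surfaces as [tʰ] (rule 1).
/e/ (between /t/ and /n/) is unaffected → [e].
/n/ (between /e/ and /b/) occurs before a labial or velar stop → [m] by rule 2.
/b/ (between /n/ and /e/): no rule targets it → [b].
/e/ — not in any rule's target class → [e].
/w/ (between /e/ and /o/) is unaffected → [w].
/o/ stays [o].
/v/ stays [v].
/i/ stays [i].
/n/ (between /i/ and /e/) is in the target of rule 2 but the environment (before a labial or velar stop) is not met → [n].
/e/ (word-final) is unaffected → [e].

[tʰembewovine]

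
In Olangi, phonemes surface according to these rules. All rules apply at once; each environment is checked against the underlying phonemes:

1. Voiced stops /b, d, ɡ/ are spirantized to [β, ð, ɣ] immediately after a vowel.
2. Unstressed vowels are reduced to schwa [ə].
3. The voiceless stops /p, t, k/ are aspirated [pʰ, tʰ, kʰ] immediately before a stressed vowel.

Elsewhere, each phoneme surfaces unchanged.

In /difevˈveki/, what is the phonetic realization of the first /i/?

/i/ (between /d/ and /f/) occurs in an unstressed syllable → [ə] by rule 2.

[ə]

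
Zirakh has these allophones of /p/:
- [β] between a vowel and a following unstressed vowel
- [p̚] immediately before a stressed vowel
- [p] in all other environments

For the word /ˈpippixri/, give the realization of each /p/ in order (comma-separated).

[p̚], [p], [p]

Occurrence 1 (position 1): immediately before a stressed vowel → [p̚].
Occurrence 2 (position 3): no conditioning environment matches → elsewhere allophone [p].
Occurrence 3 (position 4): no conditioning environment matches → elsewhere allophone [p].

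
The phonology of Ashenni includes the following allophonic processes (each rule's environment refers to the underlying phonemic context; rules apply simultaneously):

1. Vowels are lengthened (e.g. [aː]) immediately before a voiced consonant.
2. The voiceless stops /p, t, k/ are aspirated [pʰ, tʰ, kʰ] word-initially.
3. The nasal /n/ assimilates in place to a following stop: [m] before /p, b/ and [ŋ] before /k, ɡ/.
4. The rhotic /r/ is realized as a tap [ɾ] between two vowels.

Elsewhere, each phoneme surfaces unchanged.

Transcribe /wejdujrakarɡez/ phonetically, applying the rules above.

[weːjduːjrakaːrɡeːz]

/w/ (word-initial): no rule targets it → [w].
/e/ meets the environment for rule 1 (before a voiced consonant) → [eː].
/j/ — not in any rule's target class → [j].
/d/ — not in any rule's target class → [d].
Rule 1 applies to /u/ (between /d/ and /j/: before a voiced consonant) → [uː].
/j/ — not in any rule's target class → [j].
/r/ — between /j/ and /a/; rule 4 does not apply here → [r].
/a/ (between /r/ and /k/) is in the target of rule 1 but the environment (before a voiced consonant) is not met → [a].
/k/ (between /a/ and /a/) is in the target of rule 2 but the environment (word-initially) is not met → [k].
/a/ (between /k/ and /r/): before a voiced consonant, so rule 1 applies → [aː].
/r/ — between /a/ and /ɡ/; rule 4 does not apply here → [r].
/ɡ/ — not in any rule's target class → [ɡ].
/e/ (between /ɡ/ and /z/): before a voiced consonant, so rule 1 applies → [eː].
/z/ stays [z].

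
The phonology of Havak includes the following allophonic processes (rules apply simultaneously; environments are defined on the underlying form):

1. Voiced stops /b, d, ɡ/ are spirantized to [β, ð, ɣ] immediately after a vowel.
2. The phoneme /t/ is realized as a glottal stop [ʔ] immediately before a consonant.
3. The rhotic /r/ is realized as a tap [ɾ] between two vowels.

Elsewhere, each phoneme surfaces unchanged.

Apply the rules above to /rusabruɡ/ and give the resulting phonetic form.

/r/ (word-initial) fails the environment for rule 3, so it stays [r].
/u/ — not in any rule's target class → [u].
/s/ (between /u/ and /a/): no rule targets it → [s].
/a/ (between /s/ and /b/): no rule targets it → [a].
/b/ meets the environment for rule 1 (immediately after a vowel) → [β].
/r/ (between /b/ and /u/) fails the environment for rule 3, so it stays [r].
/u/ (between /r/ and /ɡ/): no rule targets it → [u].
Rule 1 applies to /ɡ/ (word-final: immediately after a vowel) → [ɣ].

[rusaβruɣ]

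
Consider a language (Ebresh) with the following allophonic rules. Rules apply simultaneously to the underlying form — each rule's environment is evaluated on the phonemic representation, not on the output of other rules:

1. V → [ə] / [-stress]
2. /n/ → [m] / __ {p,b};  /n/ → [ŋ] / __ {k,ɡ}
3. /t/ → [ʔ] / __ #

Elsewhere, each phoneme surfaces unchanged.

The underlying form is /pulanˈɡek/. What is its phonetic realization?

/p/ — not in any rule's target class → [p].
/u/ (between /p/ and /l/) occurs in an unstressed syllable → [ə] by rule 1.
/l/ (between /u/ and /a/) is unaffected → [l].
/a/ (between /l/ and /n/) occurs in an unstressed syllable → [ə] by rule 1.
Rule 2 applies to /n/ (between /a/ and /ɡ/: before a labial or velar stop) → [ŋ].
/ɡ/ stays [ɡ].
/e/ — between /ɡ/ and /k/; rule 1 does not apply here → [e].
/k/ (word-final) is unaffected → [k].

[pələŋˈɡek]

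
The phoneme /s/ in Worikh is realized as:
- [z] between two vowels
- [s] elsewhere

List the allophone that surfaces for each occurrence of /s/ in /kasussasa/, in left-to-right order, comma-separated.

[z], [s], [s], [z]

Occurrence 1 (position 3): between two vowels → [z].
Occurrence 2 (position 5): no conditioning environment matches → elsewhere allophone [s].
Occurrence 3 (position 6): no conditioning environment matches → elsewhere allophone [s].
Occurrence 4 (position 8): between two vowels → [z].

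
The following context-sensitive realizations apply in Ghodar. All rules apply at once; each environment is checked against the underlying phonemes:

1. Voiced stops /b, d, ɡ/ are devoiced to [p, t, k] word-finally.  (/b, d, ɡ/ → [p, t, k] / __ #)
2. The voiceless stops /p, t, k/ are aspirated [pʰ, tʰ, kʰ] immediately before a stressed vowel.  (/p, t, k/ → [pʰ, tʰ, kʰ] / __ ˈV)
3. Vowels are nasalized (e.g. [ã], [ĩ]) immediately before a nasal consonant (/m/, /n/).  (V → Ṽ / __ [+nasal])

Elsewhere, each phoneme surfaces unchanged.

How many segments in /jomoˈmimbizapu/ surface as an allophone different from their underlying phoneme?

Segments that undergo a rule: /o/ → [õ] (rule 3); /o/ → [õ] (rule 3); /i/ → [ĩ] (rule 3).
All other segments surface unchanged.

3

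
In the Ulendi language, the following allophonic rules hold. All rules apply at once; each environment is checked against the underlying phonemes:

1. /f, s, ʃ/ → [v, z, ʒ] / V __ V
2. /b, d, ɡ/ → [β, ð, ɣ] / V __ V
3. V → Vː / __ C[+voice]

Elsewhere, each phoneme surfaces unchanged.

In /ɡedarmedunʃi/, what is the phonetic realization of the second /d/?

/d/ meets the environment for rule 2 (between two vowels) → [ð].

[ð]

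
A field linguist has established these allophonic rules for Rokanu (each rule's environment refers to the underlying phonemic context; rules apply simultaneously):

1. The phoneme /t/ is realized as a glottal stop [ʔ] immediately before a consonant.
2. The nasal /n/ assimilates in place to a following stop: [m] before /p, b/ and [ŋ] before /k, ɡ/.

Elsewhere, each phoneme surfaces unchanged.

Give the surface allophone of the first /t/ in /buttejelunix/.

[ʔ]

/t/ (between /u/ and /t/): immediately before a consonant, so rule 1 applies → [ʔ].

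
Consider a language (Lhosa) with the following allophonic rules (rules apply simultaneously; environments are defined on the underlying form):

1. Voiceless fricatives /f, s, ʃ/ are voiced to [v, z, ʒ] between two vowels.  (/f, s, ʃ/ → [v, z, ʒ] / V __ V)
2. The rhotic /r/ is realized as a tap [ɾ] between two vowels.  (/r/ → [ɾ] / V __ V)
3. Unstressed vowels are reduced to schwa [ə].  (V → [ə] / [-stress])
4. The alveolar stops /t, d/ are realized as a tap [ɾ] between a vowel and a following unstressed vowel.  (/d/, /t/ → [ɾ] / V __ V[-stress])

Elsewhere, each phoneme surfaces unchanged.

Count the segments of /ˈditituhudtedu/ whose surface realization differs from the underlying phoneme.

Segments that undergo a rule: /t/ → [ɾ] (rule 4); /i/ → [ə] (rule 3); /t/ → [ɾ] (rule 4); /u/ → [ə] (rule 3); /u/ → [ə] (rule 3); /e/ → [ə] (rule 3); /d/ → [ɾ] (rule 4); /u/ → [ə] (rule 3).
All other segments surface unchanged.

8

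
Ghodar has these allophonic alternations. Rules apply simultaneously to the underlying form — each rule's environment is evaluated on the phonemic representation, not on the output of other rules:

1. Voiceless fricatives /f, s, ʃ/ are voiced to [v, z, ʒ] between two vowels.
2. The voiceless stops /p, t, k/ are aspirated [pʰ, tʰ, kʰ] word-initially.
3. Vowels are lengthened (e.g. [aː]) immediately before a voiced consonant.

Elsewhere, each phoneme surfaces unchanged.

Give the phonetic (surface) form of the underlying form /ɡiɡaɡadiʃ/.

/ɡ/ stays [ɡ].
/i/ (between /ɡ/ and /ɡ/) occurs before a voiced consonant → [iː] by rule 3.
/ɡ/ (between /i/ and /a/): no rule targets it → [ɡ].
Rule 3 applies to /a/ (between /ɡ/ and /ɡ/: before a voiced consonant) → [aː].
/ɡ/ stays [ɡ].
/a/ meets the environment for rule 3 (before a voiced consonant) → [aː].
/d/ (between /a/ and /i/) is unaffected → [d].
/i/ (between /d/ and /ʃ/): rule 3 targets it, but not before a voiced consonant → unchanged [i].
/ʃ/ (word-final) is in the target of rule 1 but the environment (between two vowels) is not met → [ʃ].

[ɡiːɡaːɡaːdiʃ]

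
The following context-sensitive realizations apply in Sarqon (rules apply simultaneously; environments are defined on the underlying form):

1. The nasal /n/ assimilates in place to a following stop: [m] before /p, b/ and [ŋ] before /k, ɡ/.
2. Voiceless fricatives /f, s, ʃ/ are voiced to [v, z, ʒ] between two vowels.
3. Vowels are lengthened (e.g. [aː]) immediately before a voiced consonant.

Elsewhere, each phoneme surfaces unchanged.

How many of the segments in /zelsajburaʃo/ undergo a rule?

Segments that undergo a rule: /e/ → [eː] (rule 3); /a/ → [aː] (rule 3); /u/ → [uː] (rule 3); /ʃ/ → [ʒ] (rule 2).
All other segments surface unchanged.

4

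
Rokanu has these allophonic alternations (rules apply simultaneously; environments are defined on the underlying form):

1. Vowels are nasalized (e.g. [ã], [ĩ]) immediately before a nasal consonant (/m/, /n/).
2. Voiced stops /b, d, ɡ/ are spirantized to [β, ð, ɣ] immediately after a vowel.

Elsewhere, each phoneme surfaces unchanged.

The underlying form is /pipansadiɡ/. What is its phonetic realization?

[pipãnsaðiɣ]

/p/ — not in any rule's target class → [p].
/i/ (between /p/ and /p/) is in the target of rule 1 but the environment (before a nasal consonant) is not met → [i].
/p/ stays [p].
Rule 1 applies to /a/ (between /p/ and /n/: before a nasal consonant) → [ã].
/n/ (between /a/ and /s/) is unaffected → [n].
/s/ stays [s].
/a/ (between /s/ and /d/) is in the target of rule 1 but the environment (before a nasal consonant) is not met → [a].
/d/ — between /a/ and /i/, immediately after a vowel — surfaces as [ð] (rule 2).
/i/ (between /d/ and /ɡ/) fails the environment for rule 1, so it stays [i].
/ɡ/ meets the environment for rule 2 (immediately after a vowel) → [ɣ].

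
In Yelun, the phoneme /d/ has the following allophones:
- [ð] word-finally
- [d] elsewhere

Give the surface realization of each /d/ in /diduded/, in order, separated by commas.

Occurrence 1 (position 1): no conditioning environment matches → elsewhere allophone [d].
Occurrence 2 (position 3): no conditioning environment matches → elsewhere allophone [d].
Occurrence 3 (position 5): no conditioning environment matches → elsewhere allophone [d].
Occurrence 4 (position 7): word-finally → [ð].

[d], [d], [d], [ð]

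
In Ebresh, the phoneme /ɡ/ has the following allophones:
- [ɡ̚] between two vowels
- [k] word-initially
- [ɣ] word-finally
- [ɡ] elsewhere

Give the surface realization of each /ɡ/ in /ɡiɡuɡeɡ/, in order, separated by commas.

Occurrence 1 (position 1): word-initially → [k].
Occurrence 2 (position 3): between two vowels → [ɡ̚].
Occurrence 3 (position 5): between two vowels → [ɡ̚].
Occurrence 4 (position 7): word-finally → [ɣ].

[k], [ɡ̚], [ɡ̚], [ɣ]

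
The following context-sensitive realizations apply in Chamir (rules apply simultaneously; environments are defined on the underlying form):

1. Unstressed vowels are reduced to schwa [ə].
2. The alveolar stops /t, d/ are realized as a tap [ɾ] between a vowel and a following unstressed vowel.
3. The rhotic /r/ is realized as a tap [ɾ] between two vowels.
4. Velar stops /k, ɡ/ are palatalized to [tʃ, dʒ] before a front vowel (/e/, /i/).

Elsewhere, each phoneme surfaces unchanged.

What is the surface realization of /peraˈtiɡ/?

Rule 1 applies to /e/ (between /p/ and /r/: in an unstressed syllable) → [ə].
/r/ — between /e/ and /a/, between two vowels — surfaces as [ɾ] (rule 3).
/a/ (between /r/ and /t/): in an unstressed syllable, so rule 1 applies → [ə].
/t/ — between /a/ and /i/; rule 2 does not apply here → [t].
/i/ (between /t/ and /ɡ/) fails the environment for rule 1, so it stays [i].
/ɡ/ (word-final) fails the environment for rule 4, so it stays [ɡ].

[pəɾəˈtiɡ]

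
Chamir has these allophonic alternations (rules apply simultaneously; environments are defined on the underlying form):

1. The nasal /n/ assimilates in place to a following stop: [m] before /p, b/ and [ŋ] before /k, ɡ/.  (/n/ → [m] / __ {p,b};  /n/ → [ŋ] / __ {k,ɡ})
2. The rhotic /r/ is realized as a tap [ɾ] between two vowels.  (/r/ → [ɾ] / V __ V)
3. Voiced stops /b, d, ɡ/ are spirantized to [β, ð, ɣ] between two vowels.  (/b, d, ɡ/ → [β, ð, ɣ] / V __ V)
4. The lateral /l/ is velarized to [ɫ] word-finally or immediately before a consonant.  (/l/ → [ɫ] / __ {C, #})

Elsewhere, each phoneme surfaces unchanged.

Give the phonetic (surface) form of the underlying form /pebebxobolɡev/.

[peβebxoβoɫɡev]

/p/ (word-initial): no rule targets it → [p].
/e/ stays [e].
/b/ meets the environment for rule 3 (between two vowels) → [β].
/e/ (between /b/ and /b/) is unaffected → [e].
/b/ — between /e/ and /x/; rule 3 does not apply here → [b].
/x/ stays [x].
/o/ stays [o].
Rule 3 applies to /b/ (between /o/ and /o/: between two vowels) → [β].
/o/ — not in any rule's target class → [o].
/l/ meets the environment for rule 4 (word-finally or immediately before a consonant) → [ɫ].
/ɡ/ (between /l/ and /e/) fails the environment for rule 3, so it stays [ɡ].
/e/ (between /ɡ/ and /v/) is unaffected → [e].
/v/ (word-final): no rule targets it → [v].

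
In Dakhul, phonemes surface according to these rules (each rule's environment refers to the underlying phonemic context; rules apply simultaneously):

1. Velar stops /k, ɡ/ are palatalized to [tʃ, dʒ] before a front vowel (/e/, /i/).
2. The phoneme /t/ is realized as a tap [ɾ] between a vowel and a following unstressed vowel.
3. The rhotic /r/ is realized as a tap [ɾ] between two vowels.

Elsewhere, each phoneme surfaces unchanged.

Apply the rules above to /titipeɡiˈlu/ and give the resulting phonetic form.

/t/ (word-initial): rule 2 targets it, but not between a vowel and a following unstressed vowel → unchanged [t].
/i/ stays [i].
/t/ meets the environment for rule 2 (between a vowel and a following unstressed vowel) → [ɾ].
/i/ (between /t/ and /p/): no rule targets it → [i].
/p/ — not in any rule's target class → [p].
/e/ stays [e].
/ɡ/ meets the environment for rule 1 (before a front vowel) → [dʒ].
/i/ stays [i].
/l/ (between /i/ and /u/) is unaffected → [l].
/u/ (word-final) is unaffected → [u].

[tiɾipedʒiˈlu]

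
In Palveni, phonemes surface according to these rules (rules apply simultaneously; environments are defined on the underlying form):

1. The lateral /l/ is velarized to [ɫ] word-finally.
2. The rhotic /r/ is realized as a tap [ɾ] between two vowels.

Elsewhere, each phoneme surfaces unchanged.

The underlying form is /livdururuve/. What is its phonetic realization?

[livduɾuɾuve]

/l/ — word-initial; rule 1 does not apply here → [l].
/i/ (between /l/ and /v/): no rule targets it → [i].
/v/ (between /i/ and /d/): no rule targets it → [v].
/d/ (between /v/ and /u/): no rule targets it → [d].
/u/ (between /d/ and /r/): no rule targets it → [u].
/r/ (between /u/ and /u/) occurs between two vowels → [ɾ] by rule 2.
/u/ — not in any rule's target class → [u].
/r/ (between /u/ and /u/) occurs between two vowels → [ɾ] by rule 2.
/u/ (between /r/ and /v/): no rule targets it → [u].
/v/ (between /u/ and /e/) is unaffected → [v].
/e/ — not in any rule's target class → [e].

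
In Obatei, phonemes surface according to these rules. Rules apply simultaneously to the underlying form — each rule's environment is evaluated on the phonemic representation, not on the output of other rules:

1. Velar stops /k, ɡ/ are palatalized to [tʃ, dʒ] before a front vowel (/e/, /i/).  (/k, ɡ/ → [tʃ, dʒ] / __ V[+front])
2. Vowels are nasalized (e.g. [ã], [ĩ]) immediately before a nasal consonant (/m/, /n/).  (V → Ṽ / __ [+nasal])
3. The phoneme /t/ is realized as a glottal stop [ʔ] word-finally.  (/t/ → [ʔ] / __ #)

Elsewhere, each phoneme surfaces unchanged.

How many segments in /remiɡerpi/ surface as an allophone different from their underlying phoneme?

Segments that undergo a rule: /e/ → [ẽ] (rule 2); /ɡ/ → [dʒ] (rule 1).
All other segments surface unchanged.

2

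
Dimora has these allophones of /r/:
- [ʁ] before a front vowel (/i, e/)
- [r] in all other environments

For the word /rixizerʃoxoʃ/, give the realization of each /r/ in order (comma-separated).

[ʁ], [r]

Occurrence 1 (position 1): before a front vowel (/i, e/) → [ʁ].
Occurrence 2 (position 7): no conditioning environment matches → elsewhere allophone [r].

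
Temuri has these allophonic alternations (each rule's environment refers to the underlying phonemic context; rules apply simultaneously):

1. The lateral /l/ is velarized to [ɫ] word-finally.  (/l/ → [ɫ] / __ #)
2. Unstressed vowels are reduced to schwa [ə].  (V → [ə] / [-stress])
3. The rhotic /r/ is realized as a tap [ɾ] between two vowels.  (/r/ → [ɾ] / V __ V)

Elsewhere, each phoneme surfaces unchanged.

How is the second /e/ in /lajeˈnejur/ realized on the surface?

[e]

/e/ (between /n/ and /j/) is in the target of rule 2 but the environment (in an unstressed syllable) is not met → [e].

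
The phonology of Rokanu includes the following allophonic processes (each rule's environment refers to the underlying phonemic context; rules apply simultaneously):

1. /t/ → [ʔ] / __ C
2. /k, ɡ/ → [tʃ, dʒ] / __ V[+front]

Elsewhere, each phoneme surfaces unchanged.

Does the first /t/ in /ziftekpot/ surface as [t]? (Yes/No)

/t/ (between /f/ and /e/) fails the environment for rule 1, so it stays [t].
The actual realization is [t], which matches [t].

Yes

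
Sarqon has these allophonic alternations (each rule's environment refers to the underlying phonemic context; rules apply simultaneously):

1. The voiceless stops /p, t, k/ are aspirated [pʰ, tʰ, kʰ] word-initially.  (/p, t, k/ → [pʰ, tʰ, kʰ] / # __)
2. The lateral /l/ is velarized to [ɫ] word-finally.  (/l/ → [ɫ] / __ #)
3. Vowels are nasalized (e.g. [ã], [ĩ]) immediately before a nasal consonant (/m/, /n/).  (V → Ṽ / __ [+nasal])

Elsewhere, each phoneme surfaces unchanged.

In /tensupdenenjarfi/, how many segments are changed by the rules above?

4

Segments that undergo a rule: /t/ → [tʰ] (rule 1); /e/ → [ẽ] (rule 3); /e/ → [ẽ] (rule 3); /e/ → [ẽ] (rule 3).
All other segments surface unchanged.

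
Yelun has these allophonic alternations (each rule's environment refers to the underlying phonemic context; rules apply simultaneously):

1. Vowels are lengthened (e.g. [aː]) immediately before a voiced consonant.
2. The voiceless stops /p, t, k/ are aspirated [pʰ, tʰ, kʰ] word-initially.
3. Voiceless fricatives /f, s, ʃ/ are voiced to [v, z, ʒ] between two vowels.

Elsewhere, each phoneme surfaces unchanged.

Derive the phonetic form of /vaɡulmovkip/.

/v/ — not in any rule's target class → [v].
/a/ (between /v/ and /ɡ/): before a voiced consonant, so rule 1 applies → [aː].
/ɡ/ stays [ɡ].
/u/ (between /ɡ/ and /l/): before a voiced consonant, so rule 1 applies → [uː].
/l/ — not in any rule's target class → [l].
/m/ (between /l/ and /o/): no rule targets it → [m].
/o/ (between /m/ and /v/): before a voiced consonant, so rule 1 applies → [oː].
/v/ stays [v].
/k/ (between /v/ and /i/) fails the environment for rule 2, so it stays [k].
/i/ (between /k/ and /p/) is in the target of rule 1 but the environment (before a voiced consonant) is not met → [i].
/p/ (word-final) is in the target of rule 2 but the environment (word-initially) is not met → [p].

[vaːɡuːlmoːvkip]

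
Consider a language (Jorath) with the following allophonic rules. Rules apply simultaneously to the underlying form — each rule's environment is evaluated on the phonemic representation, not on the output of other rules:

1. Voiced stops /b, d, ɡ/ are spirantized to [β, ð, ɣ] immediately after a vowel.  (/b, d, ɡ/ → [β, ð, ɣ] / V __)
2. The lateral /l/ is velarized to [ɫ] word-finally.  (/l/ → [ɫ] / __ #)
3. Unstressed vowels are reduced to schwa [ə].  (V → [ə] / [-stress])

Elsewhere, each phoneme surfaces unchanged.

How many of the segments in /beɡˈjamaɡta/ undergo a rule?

Segments that undergo a rule: /e/ → [ə] (rule 3); /ɡ/ → [ɣ] (rule 1); /a/ → [ə] (rule 3); /ɡ/ → [ɣ] (rule 1); /a/ → [ə] (rule 3).
All other segments surface unchanged.

5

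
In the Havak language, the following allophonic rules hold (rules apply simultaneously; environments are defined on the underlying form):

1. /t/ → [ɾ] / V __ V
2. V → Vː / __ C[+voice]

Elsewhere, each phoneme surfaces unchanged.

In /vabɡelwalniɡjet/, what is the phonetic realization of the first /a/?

[aː]

Rule 2 applies to /a/ (between /v/ and /b/: before a voiced consonant) → [aː].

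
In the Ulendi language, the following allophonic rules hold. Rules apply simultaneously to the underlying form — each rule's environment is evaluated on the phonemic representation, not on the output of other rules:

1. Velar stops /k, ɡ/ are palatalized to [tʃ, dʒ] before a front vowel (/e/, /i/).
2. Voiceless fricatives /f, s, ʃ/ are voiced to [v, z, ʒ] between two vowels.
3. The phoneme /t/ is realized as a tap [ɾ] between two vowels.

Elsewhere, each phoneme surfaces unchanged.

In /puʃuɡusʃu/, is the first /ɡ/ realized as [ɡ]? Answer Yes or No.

/ɡ/ — between /u/ and /u/; rule 1 does not apply here → [ɡ].
The actual realization is [ɡ], which matches [ɡ].

Yes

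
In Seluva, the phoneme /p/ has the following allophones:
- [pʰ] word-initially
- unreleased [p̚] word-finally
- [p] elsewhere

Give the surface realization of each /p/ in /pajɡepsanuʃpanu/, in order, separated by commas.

Occurrence 1 (position 1): word-initially → [pʰ].
Occurrence 2 (position 6): no conditioning environment matches → elsewhere allophone [p].
Occurrence 3 (position 12): no conditioning environment matches → elsewhere allophone [p].

[pʰ], [p], [p]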